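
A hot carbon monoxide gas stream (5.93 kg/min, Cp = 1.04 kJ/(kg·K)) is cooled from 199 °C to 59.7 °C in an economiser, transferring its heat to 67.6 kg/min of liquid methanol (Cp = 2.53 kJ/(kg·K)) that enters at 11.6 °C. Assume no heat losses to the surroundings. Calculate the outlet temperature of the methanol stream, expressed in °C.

T_c,out = 16.6 °C

Heat released by hot stream: Q = 5.93 × 1.04 × (199 − 59.7) = 859.09 kJ/min
Energy balance on cold side (adiabatic exchanger): Q = ṁ_c·Cp_c·(T_c,out − T_c,in)
T_c,out = 11.6 + 859.09/(67.6 × 2.53) = 16.623 °C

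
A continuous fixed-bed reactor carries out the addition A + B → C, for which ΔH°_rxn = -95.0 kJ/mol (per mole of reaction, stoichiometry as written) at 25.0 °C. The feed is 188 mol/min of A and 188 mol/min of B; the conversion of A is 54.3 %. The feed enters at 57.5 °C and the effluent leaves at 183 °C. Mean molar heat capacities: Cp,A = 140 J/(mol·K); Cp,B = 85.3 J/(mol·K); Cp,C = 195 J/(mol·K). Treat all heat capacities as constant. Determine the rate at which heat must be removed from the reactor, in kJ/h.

Q_out = 292000 kJ/h

Extent of reaction ξ = 0.543 × 188 = 102.08 mol/min
Reaction term: ξ·ΔH°_rxn = 102.08 × -95.0 = -9698 kJ/min
Sensible, feed 57.5→25 °C: -1376.6 kJ/min
Outlet flows (mol/min): A 85.916, B 85.916, C 102.08
Sensible, products 25→183 °C: 6203.6 kJ/min
Q = ΔH = -4871 kJ/min = -81.183 kW
Heat removed = 292260 kJ/h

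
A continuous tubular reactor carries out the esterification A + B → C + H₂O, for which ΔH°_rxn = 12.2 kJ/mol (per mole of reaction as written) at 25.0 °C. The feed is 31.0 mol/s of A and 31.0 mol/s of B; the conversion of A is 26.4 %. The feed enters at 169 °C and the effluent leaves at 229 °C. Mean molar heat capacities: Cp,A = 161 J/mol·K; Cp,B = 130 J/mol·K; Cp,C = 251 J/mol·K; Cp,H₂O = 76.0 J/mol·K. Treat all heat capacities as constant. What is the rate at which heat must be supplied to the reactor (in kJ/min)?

Q_in = 42100 kJ/min

Extent of reaction ξ = 0.264 × 31.0 = 8.184 mol/s
Reaction term: ξ·ΔH°_rxn = 8.184 × 12.2 = 99.845 kJ/s
Sensible, feed 169→25 °C: -1299 kJ/s
Outlet flows (mol/s): A 22.816, B 22.816, C 8.184, H₂O 8.184
Sensible, products 25→229 °C: 1900.4 kJ/s
Q = ΔH = 701.21 kJ/s = 701.21 kW
Heat supplied = 42072 kJ/min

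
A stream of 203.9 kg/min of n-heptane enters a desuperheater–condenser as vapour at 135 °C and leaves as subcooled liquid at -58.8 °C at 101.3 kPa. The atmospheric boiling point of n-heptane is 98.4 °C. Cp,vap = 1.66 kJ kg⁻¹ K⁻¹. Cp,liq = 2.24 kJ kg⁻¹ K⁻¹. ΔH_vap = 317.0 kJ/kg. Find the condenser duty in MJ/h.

Q_c = 8930 MJ/h

vapour 135→98.4 °C: -60.756 kJ/kg
condensation at 98.4 °C: -317 kJ/kg
liquid 98.4→-58.8 °C: -352.13 kJ/kg
Δh = -60.756 + -317 + -352.13 = -729.88 kJ/kg
Q = ṁ·Δh = 203.9 kg/min × -729.88 kJ/kg = -148820 kJ/min
|Q| = 2480.4 kW = 8929.4 MJ/h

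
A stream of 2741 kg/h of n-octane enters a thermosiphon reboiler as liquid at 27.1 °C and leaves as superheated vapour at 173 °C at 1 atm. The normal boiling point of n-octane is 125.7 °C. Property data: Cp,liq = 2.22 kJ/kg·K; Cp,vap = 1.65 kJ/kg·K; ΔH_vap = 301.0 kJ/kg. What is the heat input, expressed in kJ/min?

Q = 27300 kJ/min

liquid 27.1→125.7 °C: 218.89 kJ/kg
vaporisation at 125.7 °C: 301 kJ/kg
vapour 125.7→173 °C: 78.045 kJ/kg
Δh = 218.89 + 301 + 78.045 = 597.94 kJ/kg
Q = ṁ·Δh = 2741 kg/h × 597.94 kJ/kg = 1.6389e+06 kJ/h
|Q| = 455.26 kW = 27316 kJ/min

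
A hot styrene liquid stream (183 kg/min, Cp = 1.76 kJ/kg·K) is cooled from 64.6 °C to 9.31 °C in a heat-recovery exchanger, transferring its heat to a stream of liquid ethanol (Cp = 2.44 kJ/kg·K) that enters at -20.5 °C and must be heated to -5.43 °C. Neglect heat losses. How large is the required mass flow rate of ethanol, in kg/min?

ṁ_c = 484 kg/min

Heat released by hot stream: Q = 183 × 1.76 × (64.6 − 9.31) = 17808 kJ/min
Energy balance on cold side (adiabatic exchanger): Q = ṁ_c·Cp_c·(T_c,out − T_c,in)
ṁ_c = 17808 / [2.44 × (-5.43 − -20.5)] = 484.29 kg/min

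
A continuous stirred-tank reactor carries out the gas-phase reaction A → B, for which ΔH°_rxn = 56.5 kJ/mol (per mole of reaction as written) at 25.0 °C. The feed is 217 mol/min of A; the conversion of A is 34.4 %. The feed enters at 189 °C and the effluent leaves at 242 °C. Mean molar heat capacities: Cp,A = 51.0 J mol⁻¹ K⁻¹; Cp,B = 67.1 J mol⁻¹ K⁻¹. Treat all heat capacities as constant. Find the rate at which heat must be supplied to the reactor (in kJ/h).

Q_in = 304000 kJ/h

Extent of reaction ξ = 0.344 × 217 = 74.648 mol/min
Reaction term: ξ·ΔH°_rxn = 74.648 × 56.5 = 4217.6 kJ/min
Sensible, feed 189→25 °C: -1815 kJ/min
Outlet flows (mol/min): A 142.35, B 74.648
Sensible, products 25→242 °C: 2662.3 kJ/min
Q = ΔH = 5065 kJ/min = 84.416 kW
Heat supplied = 303900 kJ/h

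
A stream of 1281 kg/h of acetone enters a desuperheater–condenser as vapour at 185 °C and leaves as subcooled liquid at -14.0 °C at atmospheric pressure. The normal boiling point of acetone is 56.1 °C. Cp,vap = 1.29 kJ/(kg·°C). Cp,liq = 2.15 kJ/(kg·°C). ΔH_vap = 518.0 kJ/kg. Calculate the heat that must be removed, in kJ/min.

vapour 185→56.1 °C: -166.28 kJ/kg
condensation at 56.1 °C: -518 kJ/kg
liquid 56.1→-14.0 °C: -150.71 kJ/kg
Δh = -166.28 + -518 + -150.71 = -835 kJ/kg
Q = ṁ·Δh = 1281 kg/h × -835 kJ/kg = -1.0696e+06 kJ/h
|Q| = 297.12 kW = 17827 kJ/min

Q_c = 17800 kJ/min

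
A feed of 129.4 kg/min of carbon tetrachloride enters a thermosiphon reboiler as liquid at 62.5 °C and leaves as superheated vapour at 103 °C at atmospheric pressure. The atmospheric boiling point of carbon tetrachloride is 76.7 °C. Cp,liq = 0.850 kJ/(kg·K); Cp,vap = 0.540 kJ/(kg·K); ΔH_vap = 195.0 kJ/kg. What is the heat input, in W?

liquid 62.5→76.7 °C: 12.07 kJ/kg
vaporisation at 76.7 °C: 195 kJ/kg
vapour 76.7→103 °C: 14.202 kJ/kg
Δh = 12.07 + 195 + 14.202 = 221.27 kJ/kg
Q = ṁ·Δh = 129.4 kg/min × 221.27 kJ/kg = 28633 kJ/min
|Q| = 477.21 kW = 477210 W

Q = 477000 W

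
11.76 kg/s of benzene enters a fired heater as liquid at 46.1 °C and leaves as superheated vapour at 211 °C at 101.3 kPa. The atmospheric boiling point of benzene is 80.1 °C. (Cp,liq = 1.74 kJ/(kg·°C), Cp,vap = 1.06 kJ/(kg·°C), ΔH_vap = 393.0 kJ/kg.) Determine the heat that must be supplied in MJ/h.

liquid 46.1→80.1 °C: 59.16 kJ/kg
vaporisation at 80.1 °C: 393 kJ/kg
vapour 80.1→211 °C: 138.75 kJ/kg
Δh = 59.16 + 393 + 138.75 = 590.91 kJ/kg
Q = ṁ·Δh = 11.76 kg/s × 590.91 kJ/kg = 6949.1 kJ/s
|Q| = 6949.1 kW = 25017 MJ/h

Q = 25000 MJ/h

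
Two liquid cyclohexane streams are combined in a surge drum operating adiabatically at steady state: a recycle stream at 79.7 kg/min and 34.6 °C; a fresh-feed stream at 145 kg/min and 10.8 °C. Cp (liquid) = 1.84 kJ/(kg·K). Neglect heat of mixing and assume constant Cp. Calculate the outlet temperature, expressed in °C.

T_out = 19.2 °C

No heat crosses the boundary, so H_out = H_in.
Σ ṁᵢCp,ᵢTᵢ = 79.7×1.84×34.6 + 145×1.84×10.8 = 7955.5
Σ ṁᵢCp,ᵢ = 79.7×1.84 + 145×1.84 = 413.45
T_out = 7955.5 / 413.45 = 19.242 °C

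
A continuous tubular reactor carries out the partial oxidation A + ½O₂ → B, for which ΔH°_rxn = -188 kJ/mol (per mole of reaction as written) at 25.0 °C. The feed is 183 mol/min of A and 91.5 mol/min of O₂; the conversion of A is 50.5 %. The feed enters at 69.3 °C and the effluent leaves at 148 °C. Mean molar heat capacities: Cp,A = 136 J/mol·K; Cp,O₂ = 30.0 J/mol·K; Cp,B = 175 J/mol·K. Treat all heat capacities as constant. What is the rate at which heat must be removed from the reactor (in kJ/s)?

Extent of reaction ξ = 0.505 × 183 = 92.415 mol/min
Reaction term: ξ·ΔH°_rxn = 92.415 × -188 = -17374 kJ/min
Sensible, feed 69.3→25 °C: -1224.1 kJ/min
Outlet flows (mol/min): A 90.585, O₂ 45.292, B 92.415
Sensible, products 25→148 °C: 3671.7 kJ/min
Q = ΔH = -14926 kJ/min = -248.77 kW
Heat removed = 248.77 kJ/s

Q_out = 249 kJ/s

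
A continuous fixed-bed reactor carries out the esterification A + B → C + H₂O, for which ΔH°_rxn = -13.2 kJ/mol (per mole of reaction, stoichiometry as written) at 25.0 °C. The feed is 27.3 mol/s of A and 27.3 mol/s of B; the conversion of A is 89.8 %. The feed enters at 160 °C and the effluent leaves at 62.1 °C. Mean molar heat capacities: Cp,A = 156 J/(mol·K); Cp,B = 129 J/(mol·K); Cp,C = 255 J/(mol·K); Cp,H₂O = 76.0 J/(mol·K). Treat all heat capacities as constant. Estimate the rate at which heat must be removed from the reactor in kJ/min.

Q_out = 62600 kJ/min

Extent of reaction ξ = 0.898 × 27.3 = 24.515 mol/s
Reaction term: ξ·ΔH°_rxn = 24.515 × -13.2 = -323.6 kJ/s
Sensible, feed 160→25 °C: -1050.4 kJ/s
Outlet flows (mol/s): A 2.7846, B 2.7846, C 24.515, H₂O 24.515
Sensible, products 25→62.1 °C: 330.49 kJ/s
Q = ΔH = -1043.5 kJ/s = -1043.5 kW
Heat removed = 62609 kJ/min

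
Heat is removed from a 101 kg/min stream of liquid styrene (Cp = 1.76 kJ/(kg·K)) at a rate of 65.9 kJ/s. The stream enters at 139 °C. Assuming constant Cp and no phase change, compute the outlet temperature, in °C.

T_out = 117 °C

Q = 65.9 kJ/s = 3954 kJ/min
ΔT = Q/(ṁ·Cp) = 3954/(101×1.76) = 22.243 K
T_out = 139 − 22.243 = 116.76 °C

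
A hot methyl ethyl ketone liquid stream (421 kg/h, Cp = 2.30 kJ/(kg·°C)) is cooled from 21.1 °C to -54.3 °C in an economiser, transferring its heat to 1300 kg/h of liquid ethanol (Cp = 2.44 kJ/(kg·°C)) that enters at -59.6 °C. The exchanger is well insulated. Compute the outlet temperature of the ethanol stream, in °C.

Heat released by hot stream: Q = 421 × 2.30 × (21.1 − -54.3) = 73010 kJ/h
Energy balance on cold side (adiabatic exchanger): Q = ṁ_c·Cp_c·(T_c,out − T_c,in)
T_c,out = -59.6 + 73010/(1300 × 2.44) = -36.583 °C

T_c,out = -36.6 °C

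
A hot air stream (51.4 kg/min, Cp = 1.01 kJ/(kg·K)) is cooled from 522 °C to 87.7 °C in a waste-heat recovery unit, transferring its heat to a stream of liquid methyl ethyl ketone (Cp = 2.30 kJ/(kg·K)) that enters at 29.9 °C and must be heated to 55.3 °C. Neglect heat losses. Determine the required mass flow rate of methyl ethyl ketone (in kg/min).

Heat released by hot stream: Q = 51.4 × 1.01 × (522 − 87.7) = 22546 kJ/min
Energy balance on cold side (adiabatic exchanger): Q = ṁ_c·Cp_c·(T_c,out − T_c,in)
ṁ_c = 22546 / [2.30 × (55.3 − 29.9)] = 385.93 kg/min

ṁ_c = 386 kg/min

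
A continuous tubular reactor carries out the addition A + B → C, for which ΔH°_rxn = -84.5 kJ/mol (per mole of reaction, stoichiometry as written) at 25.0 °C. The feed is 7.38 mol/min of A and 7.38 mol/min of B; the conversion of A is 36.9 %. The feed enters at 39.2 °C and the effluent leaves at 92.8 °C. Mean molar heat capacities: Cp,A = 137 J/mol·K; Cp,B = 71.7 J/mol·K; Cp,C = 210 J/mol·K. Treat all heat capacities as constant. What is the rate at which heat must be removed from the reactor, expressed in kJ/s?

Q_out = 2.46 kJ/s

Extent of reaction ξ = 0.369 × 7.38 = 2.7232 mol/min
Reaction term: ξ·ΔH°_rxn = 2.7232 × -84.5 = -230.11 kJ/min
Sensible, feed 39.2→25 °C: -21.871 kJ/min
Outlet flows (mol/min): A 4.6568, B 4.6568, C 2.7232
Sensible, products 25→92.8 °C: 104.67 kJ/min
Q = ΔH = -147.32 kJ/min = -2.4553 kW
Heat removed = 2.4553 kJ/s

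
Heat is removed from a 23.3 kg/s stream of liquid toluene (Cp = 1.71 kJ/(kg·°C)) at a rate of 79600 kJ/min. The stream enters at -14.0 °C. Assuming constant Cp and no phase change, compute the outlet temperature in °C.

T_out = -47.3 °C

Q = 79600 kJ/min = 1326.7 kJ/s
ΔT = Q/(ṁ·Cp) = 1326.7/(23.3×1.71) = 33.297 K
T_out = -14.0 − 33.297 = -47.297 °C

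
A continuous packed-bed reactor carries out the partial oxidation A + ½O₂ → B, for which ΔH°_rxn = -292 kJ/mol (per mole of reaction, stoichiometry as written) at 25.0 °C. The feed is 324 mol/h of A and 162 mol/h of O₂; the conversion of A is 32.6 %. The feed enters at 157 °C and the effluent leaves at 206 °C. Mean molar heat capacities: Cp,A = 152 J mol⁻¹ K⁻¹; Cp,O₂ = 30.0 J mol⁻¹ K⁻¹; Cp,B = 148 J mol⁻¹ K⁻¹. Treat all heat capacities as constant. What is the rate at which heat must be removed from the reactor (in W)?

Extent of reaction ξ = 0.326 × 324 = 105.62 mol/h
Reaction term: ξ·ΔH°_rxn = 105.62 × -292 = -30842 kJ/h
Sensible, feed 157→25 °C: -7142.3 kJ/h
Outlet flows (mol/h): A 218.38, O₂ 109.19, B 105.62
Sensible, products 25→206 °C: 9430.3 kJ/h
Q = ΔH = -28554 kJ/h = -7.9317 kW
Heat removed = 7931.7 W

Q_out = 7930 W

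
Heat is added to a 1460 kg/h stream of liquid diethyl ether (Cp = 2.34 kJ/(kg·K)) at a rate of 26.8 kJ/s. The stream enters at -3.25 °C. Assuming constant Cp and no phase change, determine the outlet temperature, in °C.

Q = 26.8 kJ/s = 96480 kJ/h
ΔT = Q/(ṁ·Cp) = 96480/(1460×2.34) = 28.24 K
T_out = -3.25 + 28.24 = 24.99 °C

T_out = 25.0 °C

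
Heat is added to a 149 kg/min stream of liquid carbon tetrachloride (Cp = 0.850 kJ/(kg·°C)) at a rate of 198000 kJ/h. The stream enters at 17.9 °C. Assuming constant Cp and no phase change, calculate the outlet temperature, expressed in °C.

T_out = 44.0 °C

Q = 198000 kJ/h = 3300 kJ/min
ΔT = Q/(ṁ·Cp) = 3300/(149×0.850) = 26.056 K
T_out = 17.9 + 26.056 = 43.956 °C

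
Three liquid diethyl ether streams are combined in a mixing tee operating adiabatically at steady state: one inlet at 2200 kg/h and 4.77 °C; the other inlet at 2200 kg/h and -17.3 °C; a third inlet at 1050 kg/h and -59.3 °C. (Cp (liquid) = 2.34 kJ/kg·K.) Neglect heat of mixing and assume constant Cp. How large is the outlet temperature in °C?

T_out = -16.5 °C

Adiabatic, steady state ⇒ Σ ṁᵢCp,ᵢ(T_out − Tᵢ) = 0
T_out = Σ ṁᵢCp,ᵢTᵢ / Σ ṁᵢCp,ᵢ
      = -210200 / 12753 = -16.483 °C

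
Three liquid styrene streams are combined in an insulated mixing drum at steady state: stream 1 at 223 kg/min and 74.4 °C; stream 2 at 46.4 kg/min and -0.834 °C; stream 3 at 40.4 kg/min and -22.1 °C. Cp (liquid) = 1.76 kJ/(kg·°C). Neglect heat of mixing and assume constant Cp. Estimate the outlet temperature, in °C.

T_out = 50.5 °C

Adiabatic, steady state ⇒ Σ ṁᵢCp,ᵢ(T_out − Tᵢ) = 0
Σ ṁᵢCp,ᵢTᵢ = 223×1.76×74.4 + 46.4×1.76×-0.834 + 40.4×1.76×-22.1 = 27561
Σ ṁᵢCp,ᵢ = 223×1.76 + 46.4×1.76 + 40.4×1.76 = 545.25
T_out = 27561 / 545.25 = 50.548 °C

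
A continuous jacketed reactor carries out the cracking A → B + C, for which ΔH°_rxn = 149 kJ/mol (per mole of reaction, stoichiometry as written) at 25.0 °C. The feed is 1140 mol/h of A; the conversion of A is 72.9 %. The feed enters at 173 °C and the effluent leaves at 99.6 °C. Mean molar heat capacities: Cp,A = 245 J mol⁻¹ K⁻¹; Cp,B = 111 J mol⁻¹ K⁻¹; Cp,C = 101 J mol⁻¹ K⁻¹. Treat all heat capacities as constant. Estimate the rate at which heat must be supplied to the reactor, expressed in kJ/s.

Extent of reaction ξ = 0.729 × 1140 = 831.06 mol/h
Reaction term: ξ·ΔH°_rxn = 831.06 × 149 = 123830 kJ/h
Sensible, feed 173→25 °C: -41336 kJ/h
Outlet flows (mol/h): A 308.94, B 831.06, C 831.06
Sensible, products 25→99.6 °C: 18790 kJ/h
Q = ΔH = 101280 kJ/h = 28.134 kW
Heat supplied = 28.134 kJ/s

Q_in = 28.1 kJ/s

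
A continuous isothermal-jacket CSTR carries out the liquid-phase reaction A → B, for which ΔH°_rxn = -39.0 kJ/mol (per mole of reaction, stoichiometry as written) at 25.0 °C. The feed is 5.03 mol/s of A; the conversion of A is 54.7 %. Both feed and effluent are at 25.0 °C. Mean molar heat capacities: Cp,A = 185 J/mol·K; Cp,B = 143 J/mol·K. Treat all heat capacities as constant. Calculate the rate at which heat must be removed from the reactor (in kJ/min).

Extent of reaction ξ = 0.547 × 5.03 = 2.7514 mol/s
Reaction term: ξ·ΔH°_rxn = 2.7514 × -39.0 = -107.3 kJ/s
Q = ΔH = -107.3 kJ/s = -107.3 kW
Heat removed = 6438.3 kJ/min

Q_out = 6440 kJ/min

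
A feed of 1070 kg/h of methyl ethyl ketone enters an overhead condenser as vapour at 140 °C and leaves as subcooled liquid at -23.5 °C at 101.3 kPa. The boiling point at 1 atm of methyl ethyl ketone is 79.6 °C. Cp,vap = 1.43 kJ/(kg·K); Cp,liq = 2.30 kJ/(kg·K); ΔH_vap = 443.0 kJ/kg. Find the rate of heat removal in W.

Q_c = 228000 W

vapour 140→79.6 °C: -86.372 kJ/kg
condensation at 79.6 °C: -443 kJ/kg
liquid 79.6→-23.5 °C: -237.13 kJ/kg
Δh = -86.372 + -443 + -237.13 = -766.5 kJ/kg
Q = ṁ·Δh = 1070 kg/h × -766.5 kJ/kg = -820160 kJ/h
|Q| = 227.82 kW = 227820 W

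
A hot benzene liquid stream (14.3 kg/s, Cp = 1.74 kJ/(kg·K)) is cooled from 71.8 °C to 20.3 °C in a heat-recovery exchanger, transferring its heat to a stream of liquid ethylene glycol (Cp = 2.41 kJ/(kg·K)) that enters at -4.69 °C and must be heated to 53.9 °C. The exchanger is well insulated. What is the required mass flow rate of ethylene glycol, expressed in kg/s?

ṁ_c = 9.08 kg/s

Heat released by hot stream: Q = 14.3 × 1.74 × (71.8 − 20.3) = 1281.4 kJ/s
Energy balance on cold side (adiabatic exchanger): Q = ṁ_c·Cp_c·(T_c,out − T_c,in)
ṁ_c = 1281.4 / [2.41 × (53.9 − -4.69)] = 9.0751 kg/s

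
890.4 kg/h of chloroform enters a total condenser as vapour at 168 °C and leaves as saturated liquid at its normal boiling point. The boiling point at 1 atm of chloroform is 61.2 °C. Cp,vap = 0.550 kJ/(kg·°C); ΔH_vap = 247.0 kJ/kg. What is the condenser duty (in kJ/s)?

Q_c = 75.6 kJ/s

vapour 168→61.2 °C: -58.74 kJ/kg
condensation at 61.2 °C: -247 kJ/kg
Δh = -58.74 + -247 = -305.74 kJ/kg
Q = ṁ·Δh = 890.4 kg/h × -305.74 kJ/kg = -272230 kJ/h
|Q| = 75.62 kW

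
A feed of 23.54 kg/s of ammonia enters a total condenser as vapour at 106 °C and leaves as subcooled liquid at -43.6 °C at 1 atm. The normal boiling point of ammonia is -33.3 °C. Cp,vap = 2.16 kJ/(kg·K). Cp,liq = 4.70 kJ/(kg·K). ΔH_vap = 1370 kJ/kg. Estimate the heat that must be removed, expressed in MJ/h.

Q_c = 146000 MJ/h

vapour 106→-33.3 °C: -300.89 kJ/kg
condensation at -33.3 °C: -1370 kJ/kg
liquid -33.3→-43.6 °C: -48.41 kJ/kg
Δh = -300.89 + -1370 + -48.41 = -1719.3 kJ/kg
Q = ṁ·Δh = 23.54 kg/s × -1719.3 kJ/kg = -40472 kJ/s
|Q| = 40472 kW = 145700 MJ/h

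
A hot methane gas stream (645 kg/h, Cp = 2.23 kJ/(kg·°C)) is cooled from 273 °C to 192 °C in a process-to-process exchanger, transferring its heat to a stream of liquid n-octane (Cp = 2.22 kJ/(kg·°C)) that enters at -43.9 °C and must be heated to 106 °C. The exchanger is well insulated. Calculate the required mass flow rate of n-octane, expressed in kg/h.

Heat released by hot stream: Q = 645 × 2.23 × (273 − 192) = 116510 kJ/h
Energy balance on cold side (adiabatic exchanger): Q = ṁ_c·Cp_c·(T_c,out − T_c,in)
ṁ_c = 116510 / [2.22 × (106 − -43.9)] = 350.1 kg/h

ṁ_c = 350 kg/h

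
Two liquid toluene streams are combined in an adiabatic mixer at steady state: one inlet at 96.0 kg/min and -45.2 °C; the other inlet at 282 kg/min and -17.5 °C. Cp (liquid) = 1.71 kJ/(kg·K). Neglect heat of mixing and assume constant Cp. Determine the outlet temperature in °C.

No heat crosses the boundary, so H_out = H_in.
Σ ṁᵢCp,ᵢTᵢ = 96.0×1.71×-45.2 + 282×1.71×-17.5 = -15859
Σ ṁᵢCp,ᵢ = 96.0×1.71 + 282×1.71 = 646.38
T_out = -15859 / 646.38 = -24.535 °C

T_out = -24.5 °C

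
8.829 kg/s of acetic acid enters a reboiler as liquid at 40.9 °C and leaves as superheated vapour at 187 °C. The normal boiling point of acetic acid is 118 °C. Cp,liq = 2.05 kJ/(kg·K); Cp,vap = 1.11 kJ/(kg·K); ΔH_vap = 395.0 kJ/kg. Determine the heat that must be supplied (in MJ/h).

Q = 20000 MJ/h

liquid 40.9→118 °C: 158.05 kJ/kg
vaporisation at 118 °C: 395 kJ/kg
vapour 118→187 °C: 76.59 kJ/kg
Δh = 158.05 + 395 + 76.59 = 629.64 kJ/kg
Q = ṁ·Δh = 8.829 kg/s × 629.64 kJ/kg = 5559.1 kJ/s
|Q| = 5559.1 kW = 20013 MJ/h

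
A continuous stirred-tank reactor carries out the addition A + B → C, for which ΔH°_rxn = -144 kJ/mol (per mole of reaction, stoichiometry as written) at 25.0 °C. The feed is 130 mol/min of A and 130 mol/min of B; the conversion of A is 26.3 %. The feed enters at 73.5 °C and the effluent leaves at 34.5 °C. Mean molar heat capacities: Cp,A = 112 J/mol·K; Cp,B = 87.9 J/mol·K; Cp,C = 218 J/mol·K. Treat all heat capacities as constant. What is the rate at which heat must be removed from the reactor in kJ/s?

Q_out = 98.8 kJ/s

Extent of reaction ξ = 0.263 × 130 = 34.19 mol/min
Reaction term: ξ·ΔH°_rxn = 34.19 × -144 = -4923.4 kJ/min
Sensible, feed 73.5→25 °C: -1260.4 kJ/min
Outlet flows (mol/min): A 95.81, B 95.81, C 34.19
Sensible, products 25→34.5 °C: 252.76 kJ/min
Q = ΔH = -5931 kJ/min = -98.85 kW
Heat removed = 98.85 kJ/s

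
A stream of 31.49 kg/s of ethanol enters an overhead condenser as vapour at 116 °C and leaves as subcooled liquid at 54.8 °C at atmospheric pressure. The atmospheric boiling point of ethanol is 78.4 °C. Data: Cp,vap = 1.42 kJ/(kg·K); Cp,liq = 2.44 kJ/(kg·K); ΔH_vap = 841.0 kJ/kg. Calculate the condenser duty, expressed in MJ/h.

Q_c = 108000 MJ/h

vapour 116→78.4 °C: -53.392 kJ/kg
condensation at 78.4 °C: -841 kJ/kg
liquid 78.4→54.8 °C: -57.584 kJ/kg
Δh = -53.392 + -841 + -57.584 = -951.98 kJ/kg
Q = ṁ·Δh = 31.49 kg/s × -951.98 kJ/kg = -29978 kJ/s
|Q| = 29978 kW = 107920 MJ/h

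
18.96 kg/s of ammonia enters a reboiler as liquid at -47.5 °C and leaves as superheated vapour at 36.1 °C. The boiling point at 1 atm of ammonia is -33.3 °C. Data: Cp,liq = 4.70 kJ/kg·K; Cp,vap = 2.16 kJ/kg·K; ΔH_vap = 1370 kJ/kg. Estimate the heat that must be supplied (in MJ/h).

liquid -47.5→-33.3 °C: 66.74 kJ/kg
vaporisation at -33.3 °C: 1370 kJ/kg
vapour -33.3→36.1 °C: 149.9 kJ/kg
Δh = 66.74 + 1370 + 149.9 = 1586.6 kJ/kg
Q = ṁ·Δh = 18.96 kg/s × 1586.6 kJ/kg = 30083 kJ/s
|Q| = 30083 kW = 108300 MJ/h

Q = 108000 MJ/h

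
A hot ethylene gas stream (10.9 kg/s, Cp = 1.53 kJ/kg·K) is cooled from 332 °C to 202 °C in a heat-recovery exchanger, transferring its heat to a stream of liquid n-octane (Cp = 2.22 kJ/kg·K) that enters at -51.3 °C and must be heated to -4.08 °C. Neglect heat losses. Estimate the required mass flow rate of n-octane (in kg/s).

ṁ_c = 20.7 kg/s

Heat released by hot stream: Q = 10.9 × 1.53 × (332 − 202) = 2168 kJ/s
Energy balance on cold side (adiabatic exchanger): Q = ṁ_c·Cp_c·(T_c,out − T_c,in)
ṁ_c = 2168 / [2.22 × (-4.08 − -51.3)] = 20.682 kg/s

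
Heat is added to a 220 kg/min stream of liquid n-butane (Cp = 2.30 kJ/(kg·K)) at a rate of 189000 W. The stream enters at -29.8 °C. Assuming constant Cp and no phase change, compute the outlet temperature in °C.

T_out = -7.39 °C

Q = 189000 W = 11340 kJ/min
ΔT = Q/(ṁ·Cp) = 11340/(220×2.30) = 22.411 K
T_out = -29.8 + 22.411 = -7.3889 °C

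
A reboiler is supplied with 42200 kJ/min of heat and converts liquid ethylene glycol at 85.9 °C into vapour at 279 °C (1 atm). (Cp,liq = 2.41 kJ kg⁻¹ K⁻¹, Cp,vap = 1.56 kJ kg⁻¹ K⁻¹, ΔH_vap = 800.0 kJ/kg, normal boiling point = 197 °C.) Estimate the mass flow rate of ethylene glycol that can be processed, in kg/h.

Δh = 2.41×(197−85.9) + 800.0 + 1.56×(279−197) = 1195.7 kJ/kg
Q = 42200 kJ/min = 703.33 kJ/s = 2.532e+06 kJ/h
ṁ = Q/Δh = 2.532e+06 / 1195.7 = 2117.6 kg/h

ṁ = 2120 kg/h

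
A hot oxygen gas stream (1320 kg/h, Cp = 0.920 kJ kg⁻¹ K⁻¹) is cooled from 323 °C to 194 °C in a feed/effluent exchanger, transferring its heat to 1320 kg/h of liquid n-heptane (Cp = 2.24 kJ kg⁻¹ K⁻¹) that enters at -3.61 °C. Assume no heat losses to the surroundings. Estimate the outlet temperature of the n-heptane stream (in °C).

Heat released by hot stream: Q = 1320 × 0.920 × (323 − 194) = 156660 kJ/h
Energy balance on cold side (adiabatic exchanger): Q = ṁ_c·Cp_c·(T_c,out − T_c,in)
T_c,out = -3.61 + 156660/(1320 × 2.24) = 49.372 °C

T_c,out = 49.4 °C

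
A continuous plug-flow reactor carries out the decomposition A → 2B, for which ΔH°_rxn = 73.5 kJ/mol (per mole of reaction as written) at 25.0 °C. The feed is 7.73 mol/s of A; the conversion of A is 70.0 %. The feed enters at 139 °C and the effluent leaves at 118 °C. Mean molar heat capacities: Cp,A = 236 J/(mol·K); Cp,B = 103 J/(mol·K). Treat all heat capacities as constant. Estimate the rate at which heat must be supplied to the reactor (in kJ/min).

Extent of reaction ξ = 0.700 × 7.73 = 5.411 mol/s
Reaction term: ξ·ΔH°_rxn = 5.411 × 73.5 = 397.71 kJ/s
Sensible, feed 139→25 °C: -207.97 kJ/s
Outlet flows (mol/s): A 2.319, B 10.822
Sensible, products 25→118 °C: 154.56 kJ/s
Q = ΔH = 344.3 kJ/s = 344.3 kW
Heat supplied = 20658 kJ/min

Q_in = 20700 kJ/min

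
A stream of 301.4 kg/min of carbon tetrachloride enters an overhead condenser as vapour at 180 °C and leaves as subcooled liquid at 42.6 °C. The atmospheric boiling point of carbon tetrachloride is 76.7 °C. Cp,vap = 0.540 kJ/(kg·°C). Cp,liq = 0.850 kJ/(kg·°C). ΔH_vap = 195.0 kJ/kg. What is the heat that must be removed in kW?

Q_c = 1410 kW

vapour 180→76.7 °C: -55.782 kJ/kg
condensation at 76.7 °C: -195 kJ/kg
liquid 76.7→42.6 °C: -28.985 kJ/kg
Δh = -55.782 + -195 + -28.985 = -279.77 kJ/kg
Q = ṁ·Δh = 301.4 kg/min × -279.77 kJ/kg = -84322 kJ/min
|Q| = 1405.4 kW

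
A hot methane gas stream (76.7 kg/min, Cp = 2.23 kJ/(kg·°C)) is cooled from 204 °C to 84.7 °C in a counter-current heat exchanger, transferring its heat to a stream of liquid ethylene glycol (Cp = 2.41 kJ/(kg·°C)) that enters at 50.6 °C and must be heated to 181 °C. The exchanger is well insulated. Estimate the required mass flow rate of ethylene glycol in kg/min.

ṁ_c = 64.9 kg/min

Heat released by hot stream: Q = 76.7 × 2.23 × (204 − 84.7) = 20405 kJ/min
Energy balance on cold side (adiabatic exchanger): Q = ṁ_c·Cp_c·(T_c,out − T_c,in)
ṁ_c = 20405 / [2.41 × (181 − 50.6)] = 64.93 kg/min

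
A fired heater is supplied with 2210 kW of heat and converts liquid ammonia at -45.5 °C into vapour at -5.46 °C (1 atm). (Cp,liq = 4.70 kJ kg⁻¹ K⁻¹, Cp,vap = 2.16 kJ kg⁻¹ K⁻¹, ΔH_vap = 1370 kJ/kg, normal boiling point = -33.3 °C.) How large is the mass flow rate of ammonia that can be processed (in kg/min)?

Δh = 4.70×(-33.3−-45.5) + 1370 + 2.16×(-5.46−-33.3) = 1487.5 kJ/kg
Q = 2210 kW = 2210 kJ/s = 132600 kJ/min
ṁ = Q/Δh = 132600 / 1487.5 = 89.144 kg/min

ṁ = 89.1 kg/min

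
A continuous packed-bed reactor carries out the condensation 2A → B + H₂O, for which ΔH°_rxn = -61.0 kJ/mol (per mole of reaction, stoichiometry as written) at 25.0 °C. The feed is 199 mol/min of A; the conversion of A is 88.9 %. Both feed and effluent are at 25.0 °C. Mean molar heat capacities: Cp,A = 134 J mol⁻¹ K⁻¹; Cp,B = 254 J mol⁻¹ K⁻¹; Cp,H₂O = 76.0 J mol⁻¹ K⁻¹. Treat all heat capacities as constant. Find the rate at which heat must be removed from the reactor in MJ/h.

Extent of reaction ξ = 0.889 × 199 / 2 = 88.456 mol/min
Reaction term: ξ·ΔH°_rxn = 88.456 × -61.0 = -5395.8 kJ/min
Q = ΔH = -5395.8 kJ/min = -89.93 kW
Heat removed = 323.75 MJ/h

Q_out = 324 MJ/h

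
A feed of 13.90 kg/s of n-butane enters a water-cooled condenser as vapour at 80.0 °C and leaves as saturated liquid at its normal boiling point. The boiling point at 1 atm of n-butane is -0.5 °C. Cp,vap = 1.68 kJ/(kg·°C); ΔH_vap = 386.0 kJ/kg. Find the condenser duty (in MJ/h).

vapour 80.0→-0.5 °C: -135.24 kJ/kg
condensation at -0.5 °C: -386 kJ/kg
Δh = -135.24 + -386 = -521.24 kJ/kg
Q = ṁ·Δh = 13.90 kg/s × -521.24 kJ/kg = -7245.2 kJ/s
|Q| = 7245.2 kW = 26083 MJ/h

Q_c = 26100 MJ/h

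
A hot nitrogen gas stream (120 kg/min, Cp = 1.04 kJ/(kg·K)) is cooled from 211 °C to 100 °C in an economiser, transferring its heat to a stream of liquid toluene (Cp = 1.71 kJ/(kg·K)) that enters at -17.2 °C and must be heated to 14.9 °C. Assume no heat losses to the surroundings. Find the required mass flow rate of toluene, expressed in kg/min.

ṁ_c = 252 kg/min

Heat released by hot stream: Q = 120 × 1.04 × (211 − 100) = 13853 kJ/min
Energy balance on cold side (adiabatic exchanger): Q = ṁ_c·Cp_c·(T_c,out − T_c,in)
ṁ_c = 13853 / [1.71 × (14.9 − -17.2)] = 252.37 kg/min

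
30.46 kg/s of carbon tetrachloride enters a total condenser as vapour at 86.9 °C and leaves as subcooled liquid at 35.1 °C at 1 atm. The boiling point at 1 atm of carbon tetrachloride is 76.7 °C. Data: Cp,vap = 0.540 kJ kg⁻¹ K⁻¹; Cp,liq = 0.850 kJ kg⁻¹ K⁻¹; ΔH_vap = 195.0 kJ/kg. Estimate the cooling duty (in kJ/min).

vapour 86.9→76.7 °C: -5.508 kJ/kg
condensation at 76.7 °C: -195 kJ/kg
liquid 76.7→35.1 °C: -35.36 kJ/kg
Δh = -5.508 + -195 + -35.36 = -235.87 kJ/kg
Q = ṁ·Δh = 30.46 kg/s × -235.87 kJ/kg = -7184.5 kJ/s
|Q| = 7184.5 kW = 431070 kJ/min

Q_c = 431000 kJ/min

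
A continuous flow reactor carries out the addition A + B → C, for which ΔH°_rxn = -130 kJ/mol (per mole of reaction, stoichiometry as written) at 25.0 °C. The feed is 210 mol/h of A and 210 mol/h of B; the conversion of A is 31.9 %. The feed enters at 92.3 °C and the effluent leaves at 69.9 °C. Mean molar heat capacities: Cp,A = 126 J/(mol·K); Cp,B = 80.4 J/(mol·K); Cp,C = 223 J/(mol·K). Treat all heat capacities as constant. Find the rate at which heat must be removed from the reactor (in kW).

Q_out = 2.67 kW

Extent of reaction ξ = 0.319 × 210 = 66.99 mol/h
Reaction term: ξ·ΔH°_rxn = 66.99 × -130 = -8708.7 kJ/h
Sensible, feed 92.3→25 °C: -2917.1 kJ/h
Outlet flows (mol/h): A 143.01, B 143.01, C 66.99
Sensible, products 25→69.9 °C: 1996.1 kJ/h
Q = ΔH = -9629.7 kJ/h = -2.6749 kW
Heat removed = 2.6749 kW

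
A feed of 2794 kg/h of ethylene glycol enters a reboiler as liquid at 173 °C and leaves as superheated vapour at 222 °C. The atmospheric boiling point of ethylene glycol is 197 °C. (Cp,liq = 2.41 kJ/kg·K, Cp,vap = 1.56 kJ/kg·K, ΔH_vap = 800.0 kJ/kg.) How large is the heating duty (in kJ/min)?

liquid 173→197 °C: 57.84 kJ/kg
vaporisation at 197 °C: 800 kJ/kg
vapour 197→222 °C: 39 kJ/kg
Δh = 57.84 + 800 + 39 = 896.84 kJ/kg
Q = ṁ·Δh = 2794 kg/h × 896.84 kJ/kg = 2.5058e+06 kJ/h
|Q| = 696.05 kW = 41763 kJ/min

Q = 41800 kJ/min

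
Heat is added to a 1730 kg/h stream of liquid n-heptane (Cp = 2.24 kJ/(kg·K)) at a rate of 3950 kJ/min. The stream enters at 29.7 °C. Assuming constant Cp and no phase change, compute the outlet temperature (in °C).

T_out = 90.9 °C

Q = 3950 kJ/min = 237000 kJ/h
ΔT = Q/(ṁ·Cp) = 237000/(1730×2.24) = 61.158 K
T_out = 29.7 + 61.158 = 90.858 °C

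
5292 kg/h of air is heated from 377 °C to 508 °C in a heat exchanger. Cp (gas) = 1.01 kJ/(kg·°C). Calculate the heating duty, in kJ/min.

Q = 11700 kJ/min

Q = ṁ·Cp·ΔT = 5292 × 1.01 × (508 − 377) = 700180 kJ/h
Converting: 700180 / 3600 s = 194.5 kW
Heating duty = 11670 kJ/min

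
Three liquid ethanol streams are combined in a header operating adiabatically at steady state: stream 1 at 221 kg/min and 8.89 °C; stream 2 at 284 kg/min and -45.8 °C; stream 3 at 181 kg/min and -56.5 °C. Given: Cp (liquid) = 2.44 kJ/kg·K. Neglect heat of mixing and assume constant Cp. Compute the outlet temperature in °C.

No heat crosses the boundary, so H_out = H_in.
Σ ṁᵢCp,ᵢTᵢ = 221×2.44×8.89 + 284×2.44×-45.8 + 181×2.44×-56.5 = -51896
Σ ṁᵢCp,ᵢ = 221×2.44 + 284×2.44 + 181×2.44 = 1673.8
T_out = -51896 / 1673.8 = -31.004 °C

T_out = -31.0 °C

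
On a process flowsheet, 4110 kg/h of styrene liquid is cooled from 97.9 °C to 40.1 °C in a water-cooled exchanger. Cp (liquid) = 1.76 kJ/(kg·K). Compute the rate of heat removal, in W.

Q_c = 116000 W

Q = ṁ·Cp·ΔT = 4110 × 1.76 × (40.1 − 97.9) = -418100 kJ/h
Converting: 418100 / 3600 s = 116.14 kW
Cooling duty = 116140 W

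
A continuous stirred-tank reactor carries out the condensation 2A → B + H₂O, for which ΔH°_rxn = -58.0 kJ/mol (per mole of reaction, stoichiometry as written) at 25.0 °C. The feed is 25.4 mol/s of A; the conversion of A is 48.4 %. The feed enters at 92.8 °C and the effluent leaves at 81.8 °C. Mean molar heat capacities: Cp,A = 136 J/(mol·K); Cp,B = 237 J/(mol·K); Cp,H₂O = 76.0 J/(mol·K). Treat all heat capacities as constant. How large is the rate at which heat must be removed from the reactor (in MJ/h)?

Extent of reaction ξ = 0.484 × 25.4 / 2 = 6.1468 mol/s
Reaction term: ξ·ΔH°_rxn = 6.1468 × -58.0 = -356.51 kJ/s
Sensible, feed 92.8→25 °C: -234.21 kJ/s
Outlet flows (mol/s): A 13.106, B 6.1468, H₂O 6.1468
Sensible, products 25→81.8 °C: 210.52 kJ/s
Q = ΔH = -380.2 kJ/s = -380.2 kW
Heat removed = 1368.7 MJ/h

Q_out = 1370 MJ/h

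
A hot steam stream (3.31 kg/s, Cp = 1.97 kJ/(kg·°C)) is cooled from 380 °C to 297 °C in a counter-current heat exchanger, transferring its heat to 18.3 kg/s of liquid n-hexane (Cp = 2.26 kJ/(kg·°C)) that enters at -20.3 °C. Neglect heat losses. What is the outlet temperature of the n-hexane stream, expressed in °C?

T_c,out = -7.21 °C

Heat released by hot stream: Q = 3.31 × 1.97 × (380 − 297) = 541.22 kJ/s
Energy balance on cold side (adiabatic exchanger): Q = ṁ_c·Cp_c·(T_c,out − T_c,in)
T_c,out = -20.3 + 541.22/(18.3 × 2.26) = -7.2138 °C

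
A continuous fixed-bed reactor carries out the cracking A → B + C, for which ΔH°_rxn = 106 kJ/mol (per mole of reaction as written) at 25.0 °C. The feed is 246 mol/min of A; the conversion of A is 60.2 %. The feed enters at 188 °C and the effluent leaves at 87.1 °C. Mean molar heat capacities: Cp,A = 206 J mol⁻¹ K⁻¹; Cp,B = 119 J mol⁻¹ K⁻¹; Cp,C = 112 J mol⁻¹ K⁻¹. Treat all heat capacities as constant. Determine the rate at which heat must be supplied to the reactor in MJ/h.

Extent of reaction ξ = 0.602 × 246 = 148.09 mol/min
Reaction term: ξ·ΔH°_rxn = 148.09 × 106 = 15698 kJ/min
Sensible, feed 188→25 °C: -8260.2 kJ/min
Outlet flows (mol/min): A 97.908, B 148.09, C 148.09
Sensible, products 25→87.1 °C: 3376.9 kJ/min
Q = ΔH = 10814 kJ/min = 180.24 kW
Heat supplied = 648.87 MJ/h

Q_in = 649 MJ/h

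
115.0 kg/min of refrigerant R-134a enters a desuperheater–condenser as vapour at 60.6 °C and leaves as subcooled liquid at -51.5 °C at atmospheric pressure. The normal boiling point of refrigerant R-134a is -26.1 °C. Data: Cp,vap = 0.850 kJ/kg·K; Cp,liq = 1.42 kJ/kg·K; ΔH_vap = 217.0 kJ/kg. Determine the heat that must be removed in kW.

vapour 60.6→-26.1 °C: -73.695 kJ/kg
condensation at -26.1 °C: -217 kJ/kg
liquid -26.1→-51.5 °C: -36.068 kJ/kg
Δh = -73.695 + -217 + -36.068 = -326.76 kJ/kg
Q = ṁ·Δh = 115.0 kg/min × -326.76 kJ/kg = -37578 kJ/min
|Q| = 626.3 kW

Q_c = 626 kW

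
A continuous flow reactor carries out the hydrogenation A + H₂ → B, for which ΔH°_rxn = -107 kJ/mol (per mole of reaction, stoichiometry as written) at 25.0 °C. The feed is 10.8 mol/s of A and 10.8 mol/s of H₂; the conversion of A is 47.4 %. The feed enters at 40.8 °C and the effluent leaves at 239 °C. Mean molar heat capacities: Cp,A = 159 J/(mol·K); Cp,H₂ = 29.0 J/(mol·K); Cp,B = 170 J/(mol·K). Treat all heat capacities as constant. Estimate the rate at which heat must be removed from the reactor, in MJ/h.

Extent of reaction ξ = 0.474 × 10.8 = 5.1192 mol/s
Reaction term: ξ·ΔH°_rxn = 5.1192 × -107 = -547.75 kJ/s
Sensible, feed 40.8→25 °C: -32.08 kJ/s
Outlet flows (mol/s): A 5.6808, H₂ 5.6808, B 5.1192
Sensible, products 25→239 °C: 414.79 kJ/s
Q = ΔH = -165.05 kJ/s = -165.05 kW
Heat removed = 594.17 MJ/h

Q_out = 594 MJ/h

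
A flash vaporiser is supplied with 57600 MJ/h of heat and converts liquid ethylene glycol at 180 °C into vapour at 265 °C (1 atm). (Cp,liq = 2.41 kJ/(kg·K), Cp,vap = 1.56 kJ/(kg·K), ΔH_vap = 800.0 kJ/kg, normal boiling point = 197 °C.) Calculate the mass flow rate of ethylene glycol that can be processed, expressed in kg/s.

ṁ = 16.9 kg/s

Δh = 2.41×(197−180) + 800.0 + 1.56×(265−197) = 947.05 kJ/kg
Q = 57600 MJ/h = 16000 kJ/s = 16000 kJ/s
ṁ = Q/Δh = 16000 / 947.05 = 16.895 kg/s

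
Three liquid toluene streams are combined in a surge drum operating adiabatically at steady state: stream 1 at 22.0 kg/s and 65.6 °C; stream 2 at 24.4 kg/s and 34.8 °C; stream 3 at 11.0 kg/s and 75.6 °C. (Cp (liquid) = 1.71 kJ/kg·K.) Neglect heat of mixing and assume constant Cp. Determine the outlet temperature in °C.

T_out = 54.4 °C

No heat crosses the boundary, so H_out = H_in.
T_out = Σ ṁᵢCp,ᵢTᵢ / Σ ṁᵢCp,ᵢ
      = 5341.9 / 98.154 = 54.424 °C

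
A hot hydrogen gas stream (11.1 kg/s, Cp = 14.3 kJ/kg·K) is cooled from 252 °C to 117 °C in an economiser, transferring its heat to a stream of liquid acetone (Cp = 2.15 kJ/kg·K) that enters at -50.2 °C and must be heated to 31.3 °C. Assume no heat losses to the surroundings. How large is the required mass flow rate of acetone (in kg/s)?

Heat released by hot stream: Q = 11.1 × 14.3 × (252 − 117) = 21429 kJ/s
Energy balance on cold side (adiabatic exchanger): Q = ṁ_c·Cp_c·(T_c,out − T_c,in)
ṁ_c = 21429 / [2.15 × (31.3 − -50.2)] = 122.29 kg/s

ṁ_c = 122 kg/s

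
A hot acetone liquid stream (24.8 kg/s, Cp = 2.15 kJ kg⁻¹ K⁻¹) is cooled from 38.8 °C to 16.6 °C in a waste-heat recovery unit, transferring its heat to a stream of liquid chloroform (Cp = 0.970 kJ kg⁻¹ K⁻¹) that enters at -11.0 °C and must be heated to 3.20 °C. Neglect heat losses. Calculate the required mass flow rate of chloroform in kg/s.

ṁ_c = 85.9 kg/s

Heat released by hot stream: Q = 24.8 × 2.15 × (38.8 − 16.6) = 1183.7 kJ/s
Energy balance on cold side (adiabatic exchanger): Q = ṁ_c·Cp_c·(T_c,out − T_c,in)
ṁ_c = 1183.7 / [0.970 × (3.20 − -11.0)] = 85.938 kg/s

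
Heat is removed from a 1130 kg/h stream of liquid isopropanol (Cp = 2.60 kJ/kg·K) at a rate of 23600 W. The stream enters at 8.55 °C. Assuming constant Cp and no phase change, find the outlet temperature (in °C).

T_out = -20.4 °C

Q = 23600 W = 84960 kJ/h
ΔT = Q/(ṁ·Cp) = 84960/(1130×2.60) = 28.918 K
T_out = 8.55 − 28.918 = -20.368 °C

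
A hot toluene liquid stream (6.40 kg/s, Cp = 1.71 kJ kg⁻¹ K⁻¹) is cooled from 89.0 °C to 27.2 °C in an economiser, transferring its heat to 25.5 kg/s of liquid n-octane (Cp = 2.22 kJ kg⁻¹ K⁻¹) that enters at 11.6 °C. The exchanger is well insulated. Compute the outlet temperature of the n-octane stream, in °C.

Heat released by hot stream: Q = 6.40 × 1.71 × (89.0 − 27.2) = 676.34 kJ/s
Energy balance on cold side (adiabatic exchanger): Q = ṁ_c·Cp_c·(T_c,out − T_c,in)
T_c,out = 11.6 + 676.34/(25.5 × 2.22) = 23.547 °C

T_c,out = 23.5 °C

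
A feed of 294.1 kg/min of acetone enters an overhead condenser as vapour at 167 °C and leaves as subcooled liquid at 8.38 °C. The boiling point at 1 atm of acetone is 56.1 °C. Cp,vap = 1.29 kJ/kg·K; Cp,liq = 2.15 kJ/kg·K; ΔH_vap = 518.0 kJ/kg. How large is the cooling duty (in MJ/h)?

vapour 167→56.1 °C: -143.06 kJ/kg
condensation at 56.1 °C: -518 kJ/kg
liquid 56.1→8.38 °C: -102.6 kJ/kg
Δh = -143.06 + -518 + -102.6 = -763.66 kJ/kg
Q = ṁ·Δh = 294.1 kg/min × -763.66 kJ/kg = -224590 kJ/min
|Q| = 3743.2 kW = 13476 MJ/h

Q_c = 13500 MJ/h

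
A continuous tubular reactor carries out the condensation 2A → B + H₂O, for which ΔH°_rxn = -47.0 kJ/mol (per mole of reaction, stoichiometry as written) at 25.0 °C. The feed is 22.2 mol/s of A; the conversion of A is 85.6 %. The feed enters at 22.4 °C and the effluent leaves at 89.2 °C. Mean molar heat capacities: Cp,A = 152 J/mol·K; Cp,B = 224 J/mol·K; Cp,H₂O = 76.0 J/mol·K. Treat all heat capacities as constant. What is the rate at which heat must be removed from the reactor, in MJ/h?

Extent of reaction ξ = 0.856 × 22.2 / 2 = 9.5016 mol/s
Reaction term: ξ·ΔH°_rxn = 9.5016 × -47.0 = -446.58 kJ/s
Sensible, feed 22.4→25 °C: 8.7734 kJ/s
Outlet flows (mol/s): A 3.1968, B 9.5016, H₂O 9.5016
Sensible, products 25→89.2 °C: 214.2 kJ/s
Q = ΔH = -223.61 kJ/s = -223.61 kW
Heat removed = 804.98 MJ/h

Q_out = 805 MJ/h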